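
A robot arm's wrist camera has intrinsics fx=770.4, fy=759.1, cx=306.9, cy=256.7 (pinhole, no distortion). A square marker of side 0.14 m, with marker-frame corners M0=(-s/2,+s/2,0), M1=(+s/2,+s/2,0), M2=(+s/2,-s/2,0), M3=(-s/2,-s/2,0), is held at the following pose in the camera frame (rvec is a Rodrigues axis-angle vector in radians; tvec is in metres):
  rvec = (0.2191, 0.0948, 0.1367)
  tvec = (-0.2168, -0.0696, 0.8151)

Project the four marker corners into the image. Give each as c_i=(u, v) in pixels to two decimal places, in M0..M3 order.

Intrinsics K: fx=770.4, fy=759.1, cx=306.9, cy=256.7
Marker side s = 0.14 m; corners in marker frame (Z=0):
  M0 = (-0.0700, +0.0700, 0)
  M1 = (+0.0700, +0.0700, 0)
  M2 = (+0.0700, -0.0700, 0)
  M3 = (-0.0700, -0.0700, 0)
rvec = (0.2191, 0.0948, 0.1367), |rvec| = θ = 0.27510 rad = 15.762°
Rodrigues: sinθ=0.27164, 1−cosθ=0.03760; R = I + sinθ·[k]× + (1−cosθ)·[k]×²:
    [+0.98625 -0.12466 +0.10849]
    [+0.14530 +0.96686 -0.20991]
    [-0.07873 +0.22279 +0.97168]
t = (-0.2168, -0.0696, 0.8151) m
M0: Pc = R·M0+t = (-0.29456, -0.01209, +0.83621); u = 770.4·(-0.29456)/0.83621 + 306.9 = 35.5171, v = 759.1·(-0.01209)/0.83621 + 256.7 = 245.7242
M1: Pc = R·M1+t = (-0.15649, +0.00825, +0.82518); u = 770.4·(-0.15649)/0.82518 + 306.9 = 160.8005, v = 759.1·(+0.00825)/0.82518 + 256.7 = 264.2908
M2: Pc = R·M2+t = (-0.13904, -0.12711, +0.79399); u = 770.4·(-0.13904)/0.79399 + 306.9 = 171.9954, v = 759.1·(-0.12711)/0.79399 + 256.7 = 135.1768
M3: Pc = R·M3+t = (-0.27711, -0.14745, +0.80502); u = 770.4·(-0.27711)/0.80502 + 306.9 = 41.7047, v = 759.1·(-0.14745)/0.80502 + 256.7 = 117.6586

c0=(35.52, 245.72) c1=(160.80, 264.29) c2=(172.00, 135.18) c3=(41.70, 117.66)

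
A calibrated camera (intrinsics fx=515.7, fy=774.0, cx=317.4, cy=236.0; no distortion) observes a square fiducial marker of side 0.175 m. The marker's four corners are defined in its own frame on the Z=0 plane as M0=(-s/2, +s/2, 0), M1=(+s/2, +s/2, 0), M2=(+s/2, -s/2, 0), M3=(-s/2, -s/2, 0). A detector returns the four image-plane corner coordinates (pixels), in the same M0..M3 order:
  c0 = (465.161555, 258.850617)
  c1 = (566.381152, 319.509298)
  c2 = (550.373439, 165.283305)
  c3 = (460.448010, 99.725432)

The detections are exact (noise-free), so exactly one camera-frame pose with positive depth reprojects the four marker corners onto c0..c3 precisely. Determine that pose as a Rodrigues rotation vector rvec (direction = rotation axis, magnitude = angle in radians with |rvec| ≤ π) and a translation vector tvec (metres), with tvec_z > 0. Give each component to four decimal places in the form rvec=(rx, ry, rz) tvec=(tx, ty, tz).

Intrinsics K: fx=515.7, fy=774.0, cx=317.4, cy=236.0
Marker side s = 0.175 m; corners in marker frame (Z=0):
  M0 = (-0.0875, +0.0875, 0)
  M1 = (+0.0875, +0.0875, 0)
  M2 = (+0.0875, -0.0875, 0)
  M3 = (-0.0875, -0.0875, 0)
Detected image corners:
  c0 = (465.161555, 258.850617) px
  c1 = (566.381152, 319.509298) px
  c2 = (550.373439, 165.283305) px
  c3 = (460.448010, 99.725432) px
Planar DLT: solve 8×8 A·h = b for H (H[2,2]=1):
  H  [+784.69943 -310.34197 +512.23228]
  H  [+460.87010 +741.56321 +207.16439]
  H  [+0.47126 -0.72637 +1.00000]
B = K⁻¹H; ‖b₁‖=1.393890, ‖b₂‖=1.393890; λ = 2/(‖b₁‖+‖b₂‖) = 0.717417, sign → tz>0 ⇒ λ=+0.717417
r₁ = λ·B[:,0] = (+0.88355,+0.32409,+0.33809); r₂ = λ·B[:,1] = (-0.11100,+0.84624,-0.52111)
r₃ = r₁×r₂ = (-0.45499,+0.42289,+0.78367); SVD([r₁ r₂ r₃]) → R = UVᵀ:
  R  [+0.88355 -0.11100 -0.45499]
  R  [+0.32409 +0.84624 +0.42289]
  R  [+0.33809 -0.52111 +0.78367]
t = (+0.27104, -0.02673, +0.71742) m
tr R = 2.513463; θ = arccos((tr R − 1)/2) = 0.712497 rad = 40.823°
axis k = ((R−Rᵀ)₃₂, (R−Rᵀ)₁₃, (R−Rᵀ)₂₁) / (2 sinθ) = (-0.722017, -0.606587, +0.332781)
rvec = θ·k = (-0.514435, -0.432192, +0.237106)

rvec=(-0.5144, -0.4322, 0.2371) tvec=(0.2710, -0.0267, 0.7174)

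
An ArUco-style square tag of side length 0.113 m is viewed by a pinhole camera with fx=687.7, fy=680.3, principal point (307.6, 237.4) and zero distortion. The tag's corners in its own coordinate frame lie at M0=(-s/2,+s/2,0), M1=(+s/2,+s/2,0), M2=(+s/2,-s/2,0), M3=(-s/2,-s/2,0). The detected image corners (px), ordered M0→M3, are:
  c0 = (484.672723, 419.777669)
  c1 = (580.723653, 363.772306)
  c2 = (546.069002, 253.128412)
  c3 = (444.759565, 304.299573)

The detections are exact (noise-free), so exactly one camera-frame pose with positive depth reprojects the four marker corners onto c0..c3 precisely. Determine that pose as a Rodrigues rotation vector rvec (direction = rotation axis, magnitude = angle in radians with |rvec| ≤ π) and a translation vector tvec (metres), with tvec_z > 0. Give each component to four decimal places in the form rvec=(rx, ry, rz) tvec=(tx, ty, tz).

Intrinsics K: fx=687.7, fy=680.3, cx=307.6, cy=237.4
Marker side s = 0.113 m; corners in marker frame (Z=0):
  M0 = (-0.0565, +0.0565, 0)
  M1 = (+0.0565, +0.0565, 0)
  M2 = (+0.0565, -0.0565, 0)
  M3 = (-0.0565, -0.0565, 0)
Detected image corners:
  c0 = (484.672723, 419.777669) px
  c1 = (580.723653, 363.772306) px
  c2 = (546.069002, 253.128412) px
  c3 = (444.759565, 304.299573) px
Planar DLT: solve 8×8 A·h = b for H (H[2,2]=1):
  H  [+1135.32711 +472.54479 +515.77287]
  H  [-303.43225 +1093.35701 +335.36186]
  H  [+0.51048 +0.27870 +1.00000]
B = K⁻¹H; ‖b₁‖=1.635203, ‖b₂‖=1.635203; λ = 2/(‖b₁‖+‖b₂‖) = 0.611545, sign → tz>0 ⇒ λ=+0.611545
r₁ = λ·B[:,0] = (+0.86997,-0.38171,+0.31218); r₂ = λ·B[:,1] = (+0.34398,+0.92338,+0.17044)
r₃ = r₁×r₂ = (-0.35332,-0.04089,+0.93461); SVD([r₁ r₂ r₃]) → R = UVᵀ:
  R  [+0.86997 +0.34398 -0.35332]
  R  [-0.38171 +0.92338 -0.04089]
  R  [+0.31218 +0.17044 +0.93461]
t = (+0.18512, +0.08806, +0.61154) m
tr R = 2.727952; θ = arccos((tr R − 1)/2) = 0.527683 rad = 30.234°
axis k = ((R−Rᵀ)₃₂, (R−Rᵀ)₁₃, (R−Rᵀ)₂₁) / (2 sinθ) = (+0.209850, -0.660837, -0.720595)
rvec = θ·k = (+0.110734, -0.348712, -0.380246)

rvec=(0.1107, -0.3487, -0.3802) tvec=(0.1851, 0.0881, 0.6115)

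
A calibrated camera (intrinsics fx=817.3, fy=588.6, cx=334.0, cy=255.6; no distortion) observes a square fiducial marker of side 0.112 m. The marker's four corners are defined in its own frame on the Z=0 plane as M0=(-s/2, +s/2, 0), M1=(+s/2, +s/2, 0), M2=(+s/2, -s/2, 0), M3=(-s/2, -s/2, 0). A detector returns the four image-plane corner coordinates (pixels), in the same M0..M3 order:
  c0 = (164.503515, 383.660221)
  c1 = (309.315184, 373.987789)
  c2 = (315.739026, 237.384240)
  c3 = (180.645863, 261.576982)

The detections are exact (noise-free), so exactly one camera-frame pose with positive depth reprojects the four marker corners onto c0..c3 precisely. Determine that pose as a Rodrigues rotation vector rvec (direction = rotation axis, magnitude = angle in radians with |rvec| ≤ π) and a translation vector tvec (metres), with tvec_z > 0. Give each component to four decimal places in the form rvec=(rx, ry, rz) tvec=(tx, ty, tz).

rvec=(-0.3553, 0.6084, -0.0873) tvec=(-0.0580, 0.0477, 0.4965)

Intrinsics K: fx=817.3, fy=588.6, cx=334.0, cy=255.6
Marker side s = 0.112 m; corners in marker frame (Z=0):
  M0 = (-0.0560, +0.0560, 0)
  M1 = (+0.0560, +0.0560, 0)
  M2 = (+0.0560, -0.0560, 0)
  M3 = (-0.0560, -0.0560, 0)
Detected image corners:
  c0 = (164.503515, 383.660221) px
  c1 = (309.315184, 373.987789) px
  c2 = (315.739026, 237.384240) px
  c3 = (180.645863, 261.576982) px
Planar DLT: solve 8×8 A·h = b for H (H[2,2]=1):
  H  [+982.24614 -275.20089 +238.48349]
  H  [-497.77103 +928.36303 +312.10631]
  H  [-1.09506 -0.70830 +1.00000]
B = K⁻¹H; ‖b₁‖=2.014066, ‖b₂‖=2.014066; λ = 2/(‖b₁‖+‖b₂‖) = 0.496508, sign → tz>0 ⇒ λ=+0.496508
r₁ = λ·B[:,0] = (+0.81891,-0.18379,-0.54371); r₂ = λ·B[:,1] = (-0.02347,+0.93583,-0.35168)
r₃ = r₁×r₂ = (+0.57345,+0.30075,+0.76204); SVD([r₁ r₂ r₃]) → R = UVᵀ:
  R  [+0.81891 -0.02347 +0.57345]
  R  [-0.18379 +0.93583 +0.30075]
  R  [-0.54371 -0.35168 +0.76204]
t = (-0.05803, +0.04767, +0.49651) m
tr R = 2.516774; θ = arccos((tr R − 1)/2) = 0.709961 rad = 40.678°
axis k = ((R−Rᵀ)₃₂, (R−Rᵀ)₁₃, (R−Rᵀ)₂₁) / (2 sinθ) = (-0.500476, +0.856971, -0.122980)
rvec = θ·k = (-0.355318, +0.608417, -0.087311)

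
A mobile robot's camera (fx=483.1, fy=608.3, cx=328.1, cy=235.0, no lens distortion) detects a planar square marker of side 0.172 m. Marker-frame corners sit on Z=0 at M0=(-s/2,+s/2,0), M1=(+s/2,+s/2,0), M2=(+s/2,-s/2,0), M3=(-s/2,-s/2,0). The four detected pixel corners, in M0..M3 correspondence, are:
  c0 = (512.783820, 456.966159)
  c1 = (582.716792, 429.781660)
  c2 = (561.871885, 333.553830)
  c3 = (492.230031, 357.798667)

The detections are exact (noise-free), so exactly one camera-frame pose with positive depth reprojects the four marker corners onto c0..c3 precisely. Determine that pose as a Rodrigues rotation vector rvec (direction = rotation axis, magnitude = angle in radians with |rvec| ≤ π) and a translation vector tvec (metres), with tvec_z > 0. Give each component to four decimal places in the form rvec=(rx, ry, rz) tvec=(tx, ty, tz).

Intrinsics K: fx=483.1, fy=608.3, cx=328.1, cy=235.0
Marker side s = 0.172 m; corners in marker frame (Z=0):
  M0 = (-0.0860, +0.0860, 0)
  M1 = (+0.0860, +0.0860, 0)
  M2 = (+0.0860, -0.0860, 0)
  M3 = (-0.0860, -0.0860, 0)
Detected image corners:
  c0 = (512.783820, 456.966159) px
  c1 = (582.716792, 429.781660) px
  c2 = (561.871885, 333.553830) px
  c3 = (492.230031, 357.798667) px
Planar DLT: solve 8×8 A·h = b for H (H[2,2]=1):
  H  [+489.75758 +82.40151 +537.80695]
  H  [-87.76846 +540.03069 +394.05550]
  H  [+0.15635 -0.07063 +1.00000]
B = K⁻¹H; ‖b₁‖=0.943436, ‖b₂‖=0.943436; λ = 2/(‖b₁‖+‖b₂‖) = 1.059955, sign → tz>0 ⇒ λ=+1.059955
r₁ = λ·B[:,0] = (+0.96201,-0.21696,+0.16572); r₂ = λ·B[:,1] = (+0.23164,+0.96992,-0.07486)
r₃ = r₁×r₂ = (-0.14450,+0.11040,+0.98333); SVD([r₁ r₂ r₃]) → R = UVᵀ:
  R  [+0.96201 +0.23164 -0.14450]
  R  [-0.21696 +0.96992 +0.11040]
  R  [+0.16572 -0.07486 +0.98333]
t = (+0.46011, +0.27715, +1.05996) m
tr R = 2.915255; θ = arccos((tr R − 1)/2) = 0.292147 rad = 16.739°
axis k = ((R−Rᵀ)₃₂, (R−Rᵀ)₁₃, (R−Rᵀ)₂₁) / (2 sinθ) = (-0.321633, -0.538557, -0.778787)
rvec = θ·k = (-0.093964, -0.157338, -0.227520)

rvec=(-0.0940, -0.1573, -0.2275) tvec=(0.4601, 0.2772, 1.0600)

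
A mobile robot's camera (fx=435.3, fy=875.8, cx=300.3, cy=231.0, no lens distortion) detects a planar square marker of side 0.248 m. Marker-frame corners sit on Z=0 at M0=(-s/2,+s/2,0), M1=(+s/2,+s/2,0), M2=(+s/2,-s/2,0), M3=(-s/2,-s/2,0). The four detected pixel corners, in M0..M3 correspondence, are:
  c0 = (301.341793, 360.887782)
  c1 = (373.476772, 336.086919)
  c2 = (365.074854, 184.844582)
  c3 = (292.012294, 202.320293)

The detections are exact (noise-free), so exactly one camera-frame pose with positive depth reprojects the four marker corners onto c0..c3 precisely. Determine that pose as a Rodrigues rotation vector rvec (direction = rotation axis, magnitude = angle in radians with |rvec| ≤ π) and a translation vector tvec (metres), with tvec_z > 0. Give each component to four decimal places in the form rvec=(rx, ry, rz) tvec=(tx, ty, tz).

Intrinsics K: fx=435.3, fy=875.8, cx=300.3, cy=231.0
Marker side s = 0.248 m; corners in marker frame (Z=0):
  M0 = (-0.1240, +0.1240, 0)
  M1 = (+0.1240, +0.1240, 0)
  M2 = (+0.1240, -0.1240, 0)
  M3 = (-0.1240, -0.1240, 0)
Detected image corners:
  c0 = (301.341793, 360.887782) px
  c1 = (373.476772, 336.086919) px
  c2 = (365.074854, 184.844582) px
  c3 = (292.012294, 202.320293) px
Planar DLT: solve 8×8 A·h = b for H (H[2,2]=1):
  H  [+357.48356 +44.95089 +333.86701]
  H  [-32.57846 +631.78743 +271.04675]
  H  [+0.19447 +0.02777 +1.00000]
B = K⁻¹H; ‖b₁‖=0.719531, ‖b₂‖=0.719531; λ = 2/(‖b₁‖+‖b₂‖) = 1.389795, sign → tz>0 ⇒ λ=+1.389795
r₁ = λ·B[:,0] = (+0.95490,-0.12298,+0.27027); r₂ = λ·B[:,1] = (+0.11689,+0.99239,+0.03860)
r₃ = r₁×r₂ = (-0.27296,-0.00526,+0.96201); SVD([r₁ r₂ r₃]) → R = UVᵀ:
  R  [+0.95490 +0.11689 -0.27296]
  R  [-0.12298 +0.99239 -0.00526]
  R  [+0.27027 +0.03860 +0.96201]
t = (+0.10717, +0.06355, +1.38979) m
tr R = 2.909303; θ = arccos((tr R − 1)/2) = 0.302310 rad = 17.321°
axis k = ((R−Rᵀ)₃₂, (R−Rᵀ)₁₃, (R−Rᵀ)₂₁) / (2 sinθ) = (+0.073658, -0.912300, -0.402844)
rvec = θ·k = (+0.022268, -0.275797, -0.121784)

rvec=(0.0223, -0.2758, -0.1218) tvec=(0.1072, 0.0635, 1.3898)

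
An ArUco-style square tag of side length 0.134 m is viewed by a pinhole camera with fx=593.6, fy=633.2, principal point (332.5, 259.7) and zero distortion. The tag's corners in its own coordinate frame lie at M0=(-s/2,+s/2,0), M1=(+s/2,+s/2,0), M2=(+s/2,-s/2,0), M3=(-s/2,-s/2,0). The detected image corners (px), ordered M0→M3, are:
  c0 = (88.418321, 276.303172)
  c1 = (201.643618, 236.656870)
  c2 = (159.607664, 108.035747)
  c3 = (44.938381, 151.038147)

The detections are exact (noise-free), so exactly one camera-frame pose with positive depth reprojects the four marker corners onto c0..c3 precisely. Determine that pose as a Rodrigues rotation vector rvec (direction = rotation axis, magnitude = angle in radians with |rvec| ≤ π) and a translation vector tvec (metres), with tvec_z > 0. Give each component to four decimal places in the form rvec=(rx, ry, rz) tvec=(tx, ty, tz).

rvec=(0.1104, 0.0793, -0.3114) tvec=(-0.2252, -0.0665, 0.6391)

Intrinsics K: fx=593.6, fy=633.2, cx=332.5, cy=259.7
Marker side s = 0.134 m; corners in marker frame (Z=0):
  M0 = (-0.0670, +0.0670, 0)
  M1 = (+0.0670, +0.0670, 0)
  M2 = (+0.0670, -0.0670, 0)
  M3 = (-0.0670, -0.0670, 0)
Detected image corners:
  c0 = (88.418321, 276.303172) px
  c1 = (201.643618, 236.656870) px
  c2 = (159.607664, 108.035747) px
  c3 = (44.938381, 151.038147) px
Planar DLT: solve 8×8 A·h = b for H (H[2,2]=1):
  H  [+831.95053 +337.72153 +123.30079]
  H  [-336.90425 +976.21155 +193.85286]
  H  [-0.14839 +0.15025 +1.00000]
B = K⁻¹H; ‖b₁‖=1.564686, ‖b₂‖=1.564686; λ = 2/(‖b₁‖+‖b₂‖) = 0.639106, sign → tz>0 ⇒ λ=+0.639106
r₁ = λ·B[:,0] = (+0.94885,-0.30115,-0.09483); r₂ = λ·B[:,1] = (+0.30982,+0.94593,+0.09603)
r₃ = r₁×r₂ = (+0.06079,-0.12050,+0.99085); SVD([r₁ r₂ r₃]) → R = UVᵀ:
  R  [+0.94885 +0.30982 +0.06079]
  R  [-0.30115 +0.94593 -0.12050]
  R  [-0.09483 +0.09603 +0.99085]
t = (-0.22524, -0.06646, +0.63911) m
tr R = 2.885632; θ = arccos((tr R − 1)/2) = 0.339815 rad = 19.470°
axis k = ((R−Rᵀ)₃₂, (R−Rᵀ)₁₃, (R−Rᵀ)₂₁) / (2 sinθ) = (+0.324803, +0.233447, -0.916518)
rvec = θ·k = (+0.110373, +0.079329, -0.311447)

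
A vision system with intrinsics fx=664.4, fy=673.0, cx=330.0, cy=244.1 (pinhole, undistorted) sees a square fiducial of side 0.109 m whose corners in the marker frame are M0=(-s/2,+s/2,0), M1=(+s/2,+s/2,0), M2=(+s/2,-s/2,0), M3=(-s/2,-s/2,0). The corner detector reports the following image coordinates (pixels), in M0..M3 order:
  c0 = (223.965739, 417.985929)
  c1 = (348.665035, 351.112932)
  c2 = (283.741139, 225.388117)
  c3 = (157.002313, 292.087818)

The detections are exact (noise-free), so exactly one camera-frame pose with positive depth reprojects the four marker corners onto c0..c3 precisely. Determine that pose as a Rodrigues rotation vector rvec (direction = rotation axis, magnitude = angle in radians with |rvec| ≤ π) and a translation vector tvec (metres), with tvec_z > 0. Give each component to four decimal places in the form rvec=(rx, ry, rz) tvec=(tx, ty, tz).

Intrinsics K: fx=664.4, fy=673.0, cx=330.0, cy=244.1
Marker side s = 0.109 m; corners in marker frame (Z=0):
  M0 = (-0.0545, +0.0545, 0)
  M1 = (+0.0545, +0.0545, 0)
  M2 = (+0.0545, -0.0545, 0)
  M3 = (-0.0545, -0.0545, 0)
Detected image corners:
  c0 = (223.965739, 417.985929) px
  c1 = (348.665035, 351.112932) px
  c2 = (283.741139, 225.388117) px
  c3 = (157.002313, 292.087818) px
Planar DLT: solve 8×8 A·h = b for H (H[2,2]=1):
  H  [+1171.48998 +633.13140 +253.78902]
  H  [-589.66674 +1190.00798 +321.89459]
  H  [+0.07168 +0.11123 +1.00000]
B = K⁻¹H; ‖b₁‖=1.950320, ‖b₂‖=1.950320; λ = 2/(‖b₁‖+‖b₂‖) = 0.512736, sign → tz>0 ⇒ λ=+0.512736
r₁ = λ·B[:,0] = (+0.88582,-0.46258,+0.03676); r₂ = λ·B[:,1] = (+0.46028,+0.88594,+0.05703)
r₃ = r₁×r₂ = (-0.05895,-0.03360,+0.99770); SVD([r₁ r₂ r₃]) → R = UVᵀ:
  R  [+0.88582 +0.46028 -0.05895]
  R  [-0.46258 +0.88594 -0.03360]
  R  [+0.03676 +0.05703 +0.99770]
t = (-0.05881, +0.05927, +0.51274) m
tr R = 2.769453; θ = arccos((tr R − 1)/2) = 0.484890 rad = 27.782°
axis k = ((R−Rᵀ)₃₂, (R−Rᵀ)₁₃, (R−Rᵀ)₂₁) / (2 sinθ) = (+0.097227, -0.102659, -0.989954)
rvec = θ·k = (+0.047144, -0.049778, -0.480018)

rvec=(0.0471, -0.0498, -0.4800) tvec=(-0.0588, 0.0593, 0.5127)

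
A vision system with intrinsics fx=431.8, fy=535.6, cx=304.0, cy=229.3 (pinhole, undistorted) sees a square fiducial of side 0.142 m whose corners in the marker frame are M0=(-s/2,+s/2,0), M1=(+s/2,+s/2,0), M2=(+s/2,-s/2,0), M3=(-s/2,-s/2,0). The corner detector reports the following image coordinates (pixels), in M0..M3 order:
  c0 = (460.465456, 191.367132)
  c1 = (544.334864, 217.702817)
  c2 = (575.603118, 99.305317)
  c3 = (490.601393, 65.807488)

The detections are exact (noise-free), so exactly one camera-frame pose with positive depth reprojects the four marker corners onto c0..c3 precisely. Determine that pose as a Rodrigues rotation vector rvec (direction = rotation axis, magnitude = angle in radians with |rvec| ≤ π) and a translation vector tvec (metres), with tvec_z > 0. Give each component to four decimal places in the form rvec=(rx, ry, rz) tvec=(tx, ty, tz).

rvec=(0.1643, -0.2055, 0.2269) tvec=(0.3049, -0.0967, 0.6135)

Intrinsics K: fx=431.8, fy=535.6, cx=304.0, cy=229.3
Marker side s = 0.142 m; corners in marker frame (Z=0):
  M0 = (-0.0710, +0.0710, 0)
  M1 = (+0.0710, +0.0710, 0)
  M2 = (+0.0710, -0.0710, 0)
  M3 = (-0.0710, -0.0710, 0)
Detected image corners:
  c0 = (460.465456, 191.367132) px
  c1 = (544.334864, 217.702817) px
  c2 = (575.603118, 99.305317) px
  c3 = (490.601393, 65.807488) px
Planar DLT: solve 8×8 A·h = b for H (H[2,2]=1):
  H  [+780.10120 -99.94894 +518.58046]
  H  [+261.72189 +890.62420 +144.89952]
  H  [+0.35837 +0.22475 +1.00000]
B = K⁻¹H; ‖b₁‖=1.629945, ‖b₂‖=1.629945; λ = 2/(‖b₁‖+‖b₂‖) = 0.613518, sign → tz>0 ⇒ λ=+0.613518
r₁ = λ·B[:,0] = (+0.95360,+0.20567,+0.21987); r₂ = λ·B[:,1] = (-0.23909,+0.96116,+0.13789)
r₃ = r₁×r₂ = (-0.18297,-0.18406,+0.96574); SVD([r₁ r₂ r₃]) → R = UVᵀ:
  R  [+0.95360 -0.23909 -0.18297]
  R  [+0.20567 +0.96116 -0.18406]
  R  [+0.21987 +0.13789 +0.96574]
t = (+0.30488, -0.09668, +0.61352) m
tr R = 2.880496; θ = arccos((tr R − 1)/2) = 0.347438 rad = 19.907°
axis k = ((R−Rᵀ)₃₂, (R−Rᵀ)₁₃, (R−Rᵀ)₂₁) / (2 sinθ) = (+0.472769, -0.591555, +0.653110)
rvec = θ·k = (+0.164258, -0.205529, +0.226915)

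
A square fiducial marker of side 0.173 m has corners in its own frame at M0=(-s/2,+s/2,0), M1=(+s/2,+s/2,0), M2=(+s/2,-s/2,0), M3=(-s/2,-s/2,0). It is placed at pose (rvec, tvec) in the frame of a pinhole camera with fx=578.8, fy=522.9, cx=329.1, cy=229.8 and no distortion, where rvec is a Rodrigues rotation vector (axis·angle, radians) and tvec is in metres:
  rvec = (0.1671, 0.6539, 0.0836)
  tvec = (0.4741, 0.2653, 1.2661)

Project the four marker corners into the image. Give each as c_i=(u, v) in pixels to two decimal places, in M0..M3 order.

c0=(504.26, 362.78) c1=(583.38, 383.51) c2=(592.08, 313.33) c3=(510.37, 297.67)

Intrinsics K: fx=578.8, fy=522.9, cx=329.1, cy=229.8
Marker side s = 0.173 m; corners in marker frame (Z=0):
  M0 = (-0.0865, +0.0865, 0)
  M1 = (+0.0865, +0.0865, 0)
  M2 = (+0.0865, -0.0865, 0)
  M3 = (-0.0865, -0.0865, 0)
rvec = (0.1671, 0.6539, 0.0836), |rvec| = θ = 0.68007 rad = 38.965°
Rodrigues: sinθ=0.62885, 1−cosθ=0.22247; R = I + sinθ·[k]× + (1−cosθ)·[k]×²:
    [+0.79096 -0.02474 +0.61137]
    [+0.12986 +0.98321 -0.12822]
    [-0.59793 +0.18081 +0.78089]
t = (0.4741, 0.2653, 1.2661) m
M0: Pc = R·M0+t = (+0.40354, +0.33911, +1.33346); u = 578.8·(+0.40354)/1.33346 + 329.1 = 504.2607, v = 522.9·(+0.33911)/1.33346 + 229.8 = 362.7794
M1: Pc = R·M1+t = (+0.54038, +0.36158, +1.23002); u = 578.8·(+0.54038)/1.23002 + 329.1 = 583.3811, v = 522.9·(+0.36158)/1.23002 + 229.8 = 383.5134
M2: Pc = R·M2+t = (+0.54466, +0.19149, +1.19874); u = 578.8·(+0.54466)/1.19874 + 329.1 = 592.0832, v = 522.9·(+0.19149)/1.19874 + 229.8 = 313.3277
M3: Pc = R·M3+t = (+0.40782, +0.16902, +1.30218); u = 578.8·(+0.40782)/1.30218 + 329.1 = 510.3710, v = 522.9·(+0.16902)/1.30218 + 229.8 = 297.6710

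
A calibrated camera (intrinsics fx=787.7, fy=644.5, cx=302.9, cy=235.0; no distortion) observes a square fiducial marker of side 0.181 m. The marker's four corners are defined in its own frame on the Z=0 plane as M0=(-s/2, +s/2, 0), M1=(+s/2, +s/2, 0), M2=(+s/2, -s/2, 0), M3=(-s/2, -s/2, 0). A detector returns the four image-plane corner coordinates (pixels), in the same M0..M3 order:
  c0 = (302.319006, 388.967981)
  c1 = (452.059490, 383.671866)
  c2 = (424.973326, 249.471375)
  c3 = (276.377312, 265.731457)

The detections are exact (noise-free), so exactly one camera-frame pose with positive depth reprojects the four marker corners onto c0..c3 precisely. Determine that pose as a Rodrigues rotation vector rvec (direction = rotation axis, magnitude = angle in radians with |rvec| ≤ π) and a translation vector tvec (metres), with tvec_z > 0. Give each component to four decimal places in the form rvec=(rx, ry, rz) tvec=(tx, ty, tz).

Intrinsics K: fx=787.7, fy=644.5, cx=302.9, cy=235.0
Marker side s = 0.181 m; corners in marker frame (Z=0):
  M0 = (-0.0905, +0.0905, 0)
  M1 = (+0.0905, +0.0905, 0)
  M2 = (+0.0905, -0.0905, 0)
  M3 = (-0.0905, -0.0905, 0)
Detected image corners:
  c0 = (302.319006, 388.967981) px
  c1 = (452.059490, 383.671866) px
  c2 = (424.973326, 249.471375) px
  c3 = (276.377312, 265.731457) px
Planar DLT: solve 8×8 A·h = b for H (H[2,2]=1):
  H  [+654.11938 +161.14686 +360.82757]
  H  [-209.85350 +722.95990 +322.42530]
  H  [-0.46719 +0.04065 +1.00000]
B = K⁻¹H; ‖b₁‖=1.123661, ‖b₂‖=1.123661; λ = 2/(‖b₁‖+‖b₂‖) = 0.889948, sign → tz>0 ⇒ λ=+0.889948
r₁ = λ·B[:,0] = (+0.89891,-0.13817,-0.41578); r₂ = λ·B[:,1] = (+0.16815,+0.98510,+0.03618)
r₃ = r₁×r₂ = (+0.40458,-0.10244,+0.90875); SVD([r₁ r₂ r₃]) → R = UVᵀ:
  R  [+0.89891 +0.16815 +0.40458]
  R  [-0.13817 +0.98510 -0.10244]
  R  [-0.41578 +0.03618 +0.90875]
t = (+0.06545, +0.12072, +0.88995) m
tr R = 2.792753; θ = arccos((tr R − 1)/2) = 0.459269 rad = 26.314°
axis k = ((R−Rᵀ)₃₂, (R−Rᵀ)₁₃, (R−Rᵀ)₂₁) / (2 sinθ) = (+0.156346, +0.925300, -0.345509)
rvec = θ·k = (+0.071805, +0.424962, -0.158682)

rvec=(0.0718, 0.4250, -0.1587) tvec=(0.0654, 0.1207, 0.8899)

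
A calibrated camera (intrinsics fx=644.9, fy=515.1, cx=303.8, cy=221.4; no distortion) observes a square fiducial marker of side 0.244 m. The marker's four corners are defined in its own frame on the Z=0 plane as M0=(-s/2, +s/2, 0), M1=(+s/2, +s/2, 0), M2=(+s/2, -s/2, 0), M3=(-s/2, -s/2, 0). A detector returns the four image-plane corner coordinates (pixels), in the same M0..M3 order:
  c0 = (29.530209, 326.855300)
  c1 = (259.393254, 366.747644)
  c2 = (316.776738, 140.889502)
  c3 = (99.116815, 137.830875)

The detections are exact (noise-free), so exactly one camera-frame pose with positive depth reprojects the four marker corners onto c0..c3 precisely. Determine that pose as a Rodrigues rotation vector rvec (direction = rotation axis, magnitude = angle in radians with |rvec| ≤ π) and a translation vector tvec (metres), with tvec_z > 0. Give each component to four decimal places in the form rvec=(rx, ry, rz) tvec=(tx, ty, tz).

Intrinsics K: fx=644.9, fy=515.1, cx=303.8, cy=221.4
Marker side s = 0.244 m; corners in marker frame (Z=0):
  M0 = (-0.1220, +0.1220, 0)
  M1 = (+0.1220, +0.1220, 0)
  M2 = (+0.1220, -0.1220, 0)
  M3 = (-0.1220, -0.1220, 0)
Detected image corners:
  c0 = (29.530209, 326.855300) px
  c1 = (259.393254, 366.747644) px
  c2 = (316.776738, 140.889502) px
  c3 = (99.116815, 137.830875) px
Planar DLT: solve 8×8 A·h = b for H (H[2,2]=1):
  H  [+795.17433 -335.87429 +168.47921]
  H  [-82.21377 +742.33007 +236.89856]
  H  [-0.68447 -0.41771 +1.00000]
B = K⁻¹H; ‖b₁‖=1.704720, ‖b₂‖=1.704720; λ = 2/(‖b₁‖+‖b₂‖) = 0.586606, sign → tz>0 ⇒ λ=+0.586606
r₁ = λ·B[:,0] = (+0.91244,+0.07895,-0.40151); r₂ = λ·B[:,1] = (-0.19009,+0.95070,-0.24503)
r₃ = r₁×r₂ = (+0.36237,+0.29990,+0.88247); SVD([r₁ r₂ r₃]) → R = UVᵀ:
  R  [+0.91244 -0.19009 +0.36237]
  R  [+0.07895 +0.95070 +0.29990]
  R  [-0.40151 -0.24503 +0.88247]
t = (-0.12309, +0.01765, +0.58661) m
tr R = 2.745608; θ = arccos((tr R − 1)/2) = 0.509878 rad = 29.214°
axis k = ((R−Rᵀ)₃₂, (R−Rᵀ)₁₃, (R−Rᵀ)₂₁) / (2 sinθ) = (-0.558245, +0.782560, +0.275614)
rvec = θ·k = (-0.284637, +0.399010, +0.140529)

rvec=(-0.2846, 0.3990, 0.1405) tvec=(-0.1231, 0.0177, 0.5866)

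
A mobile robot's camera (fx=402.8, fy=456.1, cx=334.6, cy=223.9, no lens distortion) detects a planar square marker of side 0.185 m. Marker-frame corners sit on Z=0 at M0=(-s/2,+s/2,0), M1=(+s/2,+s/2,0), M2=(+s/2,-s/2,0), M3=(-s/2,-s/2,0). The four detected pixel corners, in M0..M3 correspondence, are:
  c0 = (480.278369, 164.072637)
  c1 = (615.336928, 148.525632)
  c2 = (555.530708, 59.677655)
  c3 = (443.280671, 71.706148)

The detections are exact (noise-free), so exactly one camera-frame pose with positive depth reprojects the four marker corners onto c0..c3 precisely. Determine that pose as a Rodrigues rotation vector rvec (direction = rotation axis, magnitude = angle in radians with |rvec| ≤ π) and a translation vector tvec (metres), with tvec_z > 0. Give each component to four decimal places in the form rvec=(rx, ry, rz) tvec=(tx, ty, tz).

Intrinsics K: fx=402.8, fy=456.1, cx=334.6, cy=223.9
Marker side s = 0.185 m; corners in marker frame (Z=0):
  M0 = (-0.0925, +0.0925, 0)
  M1 = (+0.0925, +0.0925, 0)
  M2 = (+0.0925, -0.0925, 0)
  M3 = (-0.0925, -0.0925, 0)
Detected image corners:
  c0 = (480.278369, 164.072637) px
  c1 = (615.336928, 148.525632) px
  c2 = (555.530708, 59.677655) px
  c3 = (443.280671, 71.706148) px
Planar DLT: solve 8×8 A·h = b for H (H[2,2]=1):
  H  [+691.34686 -271.37063 +521.64062]
  H  [-67.53727 +376.66680 +106.69221]
  H  [+0.05491 -1.01854 +1.00000]
B = K⁻¹H; ‖b₁‖=1.680778, ‖b₂‖=1.680778; λ = 2/(‖b₁‖+‖b₂‖) = 0.594963, sign → tz>0 ⇒ λ=+0.594963
r₁ = λ·B[:,0] = (+0.99403,-0.10414,+0.03267); r₂ = λ·B[:,1] = (+0.10256,+0.78883,-0.60600)
r₃ = r₁×r₂ = (+0.03733,+0.60573,+0.79480); SVD([r₁ r₂ r₃]) → R = UVᵀ:
  R  [+0.99403 +0.10256 +0.03733]
  R  [-0.10414 +0.78883 +0.60573]
  R  [+0.03267 -0.60600 +0.79480]
t = (+0.27627, -0.15289, +0.59496) m
tr R = 2.577652; θ = arccos((tr R − 1)/2) = 0.661899 rad = 37.924°
axis k = ((R−Rᵀ)₃₂, (R−Rᵀ)₁₃, (R−Rᵀ)₂₁) / (2 sinθ) = (-0.985754, +0.003794, -0.168151)
rvec = θ·k = (-0.652470, +0.002511, -0.111299)

rvec=(-0.6525, 0.0025, -0.1113) tvec=(0.2763, -0.1529, 0.5950)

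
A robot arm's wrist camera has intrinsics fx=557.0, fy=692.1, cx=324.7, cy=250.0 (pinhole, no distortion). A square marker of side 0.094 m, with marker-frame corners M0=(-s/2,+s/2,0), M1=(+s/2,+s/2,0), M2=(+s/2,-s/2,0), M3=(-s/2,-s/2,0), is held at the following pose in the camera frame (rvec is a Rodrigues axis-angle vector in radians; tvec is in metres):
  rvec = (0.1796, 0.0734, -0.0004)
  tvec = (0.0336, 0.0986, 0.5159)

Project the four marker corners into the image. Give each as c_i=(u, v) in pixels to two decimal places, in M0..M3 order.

Intrinsics K: fx=557.0, fy=692.1, cx=324.7, cy=250.0
Marker side s = 0.094 m; corners in marker frame (Z=0):
  M0 = (-0.0470, +0.0470, 0)
  M1 = (+0.0470, +0.0470, 0)
  M2 = (+0.0470, -0.0470, 0)
  M3 = (-0.0470, -0.0470, 0)
rvec = (0.1796, 0.0734, -0.0004), |rvec| = θ = 0.19402 rad = 11.117°
Rodrigues: sinθ=0.19281, 1−cosθ=0.01876; R = I + sinθ·[k]× + (1−cosθ)·[k]×²:
    [+0.99731 +0.00697 +0.07290]
    [+0.00617 +0.98392 -0.17849]
    [-0.07298 +0.17846 +0.98124]
t = (0.0336, 0.0986, 0.5159) m
M0: Pc = R·M0+t = (-0.01295, +0.14455, +0.52772); u = 557.0·(-0.01295)/0.52772 + 324.7 = 311.0353, v = 692.1·(+0.14455)/0.52772 + 250.0 = 439.5824
M1: Pc = R·M1+t = (+0.08080, +0.14513, +0.52086); u = 557.0·(+0.08080)/0.52086 + 324.7 = 411.1081, v = 692.1·(+0.14513)/0.52086 + 250.0 = 442.8503
M2: Pc = R·M2+t = (+0.08015, +0.05265, +0.50408); u = 557.0·(+0.08015)/0.50408 + 324.7 = 413.2599, v = 692.1·(+0.05265)/0.50408 + 250.0 = 322.2821
M3: Pc = R·M3+t = (-0.01360, +0.05207, +0.51094); u = 557.0·(-0.01360)/0.51094 + 324.7 = 309.8727, v = 692.1·(+0.05207)/0.51094 + 250.0 = 320.5257

c0=(311.04, 439.58) c1=(411.11, 442.85) c2=(413.26, 322.28) c3=(309.87, 320.53)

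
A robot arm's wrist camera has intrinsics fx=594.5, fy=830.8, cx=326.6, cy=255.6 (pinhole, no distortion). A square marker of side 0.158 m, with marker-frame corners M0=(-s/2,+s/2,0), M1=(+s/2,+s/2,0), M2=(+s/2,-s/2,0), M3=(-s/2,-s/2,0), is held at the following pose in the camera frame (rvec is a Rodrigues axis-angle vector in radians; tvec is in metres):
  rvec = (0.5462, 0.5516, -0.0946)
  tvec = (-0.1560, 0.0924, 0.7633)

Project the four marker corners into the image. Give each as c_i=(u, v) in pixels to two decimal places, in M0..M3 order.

Intrinsics K: fx=594.5, fy=830.8, cx=326.6, cy=255.6
Marker side s = 0.158 m; corners in marker frame (Z=0):
  M0 = (-0.0790, +0.0790, 0)
  M1 = (+0.0790, +0.0790, 0)
  M2 = (+0.0790, -0.0790, 0)
  M3 = (-0.0790, -0.0790, 0)
rvec = (0.5462, 0.5516, -0.0946), |rvec| = θ = 0.78201 rad = 44.806°
Rodrigues: sinθ=0.70471, 1−cosθ=0.29050; R = I + sinθ·[k]× + (1−cosθ)·[k]×²:
    [+0.85121 +0.22837 +0.47253]
    [+0.05787 +0.85403 -0.51699]
    [-0.52162 +0.46742 +0.71375]
t = (-0.1560, 0.0924, 0.7633) m
M0: Pc = R·M0+t = (-0.20520, +0.15530, +0.84143); u = 594.5·(-0.20520)/0.84143 + 326.6 = 181.6162, v = 830.8·(+0.15530)/0.84143 + 255.6 = 408.9340
M1: Pc = R·M1+t = (-0.07071, +0.16444, +0.75902); u = 594.5·(-0.07071)/0.75902 + 326.6 = 271.2142, v = 830.8·(+0.16444)/0.75902 + 255.6 = 435.5916
M2: Pc = R·M2+t = (-0.10680, +0.02950, +0.68517); u = 594.5·(-0.10680)/0.68517 + 326.6 = 233.9367, v = 830.8·(+0.02950)/0.68517 + 255.6 = 291.3745
M3: Pc = R·M3+t = (-0.24129, +0.02036, +0.76758); u = 594.5·(-0.24129)/0.76758 + 326.6 = 139.7207, v = 830.8·(+0.02036)/0.76758 + 255.6 = 277.6366

c0=(181.62, 408.93) c1=(271.21, 435.59) c2=(233.94, 291.37) c3=(139.72, 277.64)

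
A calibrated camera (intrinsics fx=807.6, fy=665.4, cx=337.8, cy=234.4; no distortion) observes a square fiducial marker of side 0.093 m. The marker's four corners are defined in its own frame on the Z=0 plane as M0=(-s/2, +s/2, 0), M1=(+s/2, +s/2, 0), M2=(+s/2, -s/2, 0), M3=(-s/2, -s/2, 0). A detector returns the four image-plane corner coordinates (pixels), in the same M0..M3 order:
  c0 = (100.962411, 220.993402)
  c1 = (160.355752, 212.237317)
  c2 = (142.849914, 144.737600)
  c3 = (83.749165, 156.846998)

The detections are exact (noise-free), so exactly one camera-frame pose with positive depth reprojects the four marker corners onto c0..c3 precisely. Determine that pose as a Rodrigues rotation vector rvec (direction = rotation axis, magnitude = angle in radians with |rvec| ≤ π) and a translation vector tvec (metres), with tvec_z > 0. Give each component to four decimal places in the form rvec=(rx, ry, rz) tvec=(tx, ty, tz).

Intrinsics K: fx=807.6, fy=665.4, cx=337.8, cy=234.4
Marker side s = 0.093 m; corners in marker frame (Z=0):
  M0 = (-0.0465, +0.0465, 0)
  M1 = (+0.0465, +0.0465, 0)
  M2 = (+0.0465, -0.0465, 0)
  M3 = (-0.0465, -0.0465, 0)
Detected image corners:
  c0 = (100.962411, 220.993402) px
  c1 = (160.355752, 212.237317) px
  c2 = (142.849914, 144.737600) px
  c3 = (83.749165, 156.846998) px
Planar DLT: solve 8×8 A·h = b for H (H[2,2]=1):
  H  [+572.23789 +199.14220 +121.28857]
  H  [-209.73649 +726.18369 +183.98983]
  H  [-0.53152 +0.10263 +1.00000]
B = K⁻¹H; ‖b₁‖=1.079557, ‖b₂‖=1.079557; λ = 2/(‖b₁‖+‖b₂‖) = 0.926306, sign → tz>0 ⇒ λ=+0.926306
r₁ = λ·B[:,0] = (+0.86229,-0.11853,-0.49235); r₂ = λ·B[:,1] = (+0.18865,+0.97743,+0.09507)
r₃ = r₁×r₂ = (+0.46997,-0.17486,+0.86519); SVD([r₁ r₂ r₃]) → R = UVᵀ:
  R  [+0.86229 +0.18865 +0.46997]
  R  [-0.11853 +0.97743 -0.17486]
  R  [-0.49235 +0.09507 +0.86519]
t = (-0.24834, -0.07018, +0.92631) m
tr R = 2.704909; θ = arccos((tr R − 1)/2) = 0.550134 rad = 31.520°
axis k = ((R−Rᵀ)₃₂, (R−Rᵀ)₁₃, (R−Rᵀ)₂₁) / (2 sinθ) = (+0.258158, +0.920351, -0.293784)
rvec = θ·k = (+0.142022, +0.506317, -0.161621)

rvec=(0.1420, 0.5063, -0.1616) tvec=(-0.2483, -0.0702, 0.9263)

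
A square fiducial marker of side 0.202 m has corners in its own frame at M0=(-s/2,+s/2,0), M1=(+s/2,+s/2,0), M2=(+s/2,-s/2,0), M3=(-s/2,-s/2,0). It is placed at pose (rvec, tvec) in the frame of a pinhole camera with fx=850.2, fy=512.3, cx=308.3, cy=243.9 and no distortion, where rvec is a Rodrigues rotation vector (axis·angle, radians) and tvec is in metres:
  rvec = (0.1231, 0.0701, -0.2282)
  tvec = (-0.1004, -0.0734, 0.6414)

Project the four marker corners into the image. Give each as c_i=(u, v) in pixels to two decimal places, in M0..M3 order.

c0=(82.88, 279.97) c1=(335.93, 245.40) c2=(273.46, 84.51) c3=(12.95, 124.57)

Intrinsics K: fx=850.2, fy=512.3, cx=308.3, cy=243.9
Marker side s = 0.202 m; corners in marker frame (Z=0):
  M0 = (-0.1010, +0.1010, 0)
  M1 = (+0.1010, +0.1010, 0)
  M2 = (+0.1010, -0.1010, 0)
  M3 = (-0.1010, -0.1010, 0)
rvec = (0.1231, 0.0701, -0.2282), |rvec| = θ = 0.26859 rad = 15.389°
Rodrigues: sinθ=0.26538, 1−cosθ=0.03586; R = I + sinθ·[k]× + (1−cosθ)·[k]×²:
    [+0.97168 +0.22975 +0.05530]
    [-0.22118 +0.96659 -0.12958]
    [-0.08322 +0.11367 +0.99003]
t = (-0.1004, -0.0734, 0.6414) m
M0: Pc = R·M0+t = (-0.17533, +0.04656, +0.66129); u = 850.2·(-0.17533)/0.66129 + 308.3 = 82.8773, v = 512.3·(+0.04656)/0.66129 + 243.9 = 279.9734
M1: Pc = R·M1+t = (+0.02094, +0.00189, +0.64448); u = 850.2·(+0.02094)/0.64448 + 308.3 = 335.9303, v = 512.3·(+0.00189)/0.64448 + 243.9 = 245.3995
M2: Pc = R·M2+t = (-0.02547, -0.19336, +0.62151); u = 850.2·(-0.02547)/0.62151 + 308.3 = 273.4638, v = 512.3·(-0.19336)/0.62151 + 243.9 = 84.5141
M3: Pc = R·M3+t = (-0.22174, -0.14869, +0.63832); u = 850.2·(-0.22174)/0.63832 + 308.3 = 12.9529, v = 512.3·(-0.14869)/0.63832 + 243.9 = 124.5687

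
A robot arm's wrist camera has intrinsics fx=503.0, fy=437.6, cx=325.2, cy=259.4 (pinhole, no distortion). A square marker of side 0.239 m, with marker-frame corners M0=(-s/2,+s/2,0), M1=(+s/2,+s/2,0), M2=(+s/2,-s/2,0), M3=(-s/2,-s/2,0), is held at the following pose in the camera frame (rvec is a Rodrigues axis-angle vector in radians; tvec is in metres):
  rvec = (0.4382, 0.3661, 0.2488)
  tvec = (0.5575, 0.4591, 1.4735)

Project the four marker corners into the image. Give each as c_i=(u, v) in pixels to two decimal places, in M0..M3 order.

c0=(463.87, 406.94) c1=(543.19, 435.55) c2=(573.78, 383.11) c3=(487.08, 354.86)

Intrinsics K: fx=503.0, fy=437.6, cx=325.2, cy=259.4
Marker side s = 0.239 m; corners in marker frame (Z=0):
  M0 = (-0.1195, +0.1195, 0)
  M1 = (+0.1195, +0.1195, 0)
  M2 = (+0.1195, -0.1195, 0)
  M3 = (-0.1195, -0.1195, 0)
rvec = (0.4382, 0.3661, 0.2488), |rvec| = θ = 0.62286 rad = 35.687°
Rodrigues: sinθ=0.58336, 1−cosθ=0.18778; R = I + sinθ·[k]× + (1−cosθ)·[k]×²:
    [+0.90516 -0.15537 +0.39566]
    [+0.31067 +0.87709 -0.36632]
    [-0.29011 +0.45450 +0.84218]
t = (0.5575, 0.4591, 1.4735) m
M0: Pc = R·M0+t = (+0.43077, +0.52679, +1.56248); u = 503.0·(+0.43077)/1.56248 + 325.2 = 463.8741, v = 437.6·(+0.52679)/1.56248 + 259.4 = 406.9358
M1: Pc = R·M1+t = (+0.64710, +0.60104, +1.49314); u = 503.0·(+0.64710)/1.49314 + 325.2 = 543.1905, v = 437.6·(+0.60104)/1.49314 + 259.4 = 435.5479
M2: Pc = R·M2+t = (+0.68423, +0.39141, +1.38452); u = 503.0·(+0.68423)/1.38452 + 325.2 = 573.7841, v = 437.6·(+0.39141)/1.38452 + 259.4 = 383.1126
M3: Pc = R·M3+t = (+0.46790, +0.31716, +1.45386); u = 503.0·(+0.46790)/1.45386 + 325.2 = 487.0824, v = 437.6·(+0.31716)/1.45386 + 259.4 = 354.8635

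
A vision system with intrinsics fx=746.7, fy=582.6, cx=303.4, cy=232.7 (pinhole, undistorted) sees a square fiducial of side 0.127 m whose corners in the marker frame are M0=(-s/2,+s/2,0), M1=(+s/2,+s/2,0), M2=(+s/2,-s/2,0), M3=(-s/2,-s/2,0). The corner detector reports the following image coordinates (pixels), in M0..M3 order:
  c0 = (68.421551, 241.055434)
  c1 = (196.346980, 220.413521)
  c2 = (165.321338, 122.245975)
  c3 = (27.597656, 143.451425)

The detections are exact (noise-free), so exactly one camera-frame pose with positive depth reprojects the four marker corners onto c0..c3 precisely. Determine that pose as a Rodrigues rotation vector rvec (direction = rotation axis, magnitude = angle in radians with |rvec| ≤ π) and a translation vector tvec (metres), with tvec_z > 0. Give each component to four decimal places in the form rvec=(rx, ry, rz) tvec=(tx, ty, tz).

rvec=(0.4020, -0.0941, -0.1928) tvec=(-0.1783, -0.0598, 0.7083)

Intrinsics K: fx=746.7, fy=582.6, cx=303.4, cy=232.7
Marker side s = 0.127 m; corners in marker frame (Z=0):
  M0 = (-0.0635, +0.0635, 0)
  M1 = (+0.0635, +0.0635, 0)
  M2 = (+0.0635, -0.0635, 0)
  M3 = (-0.0635, -0.0635, 0)
Detected image corners:
  c0 = (68.421551, 241.055434) px
  c1 = (196.346980, 220.413521) px
  c2 = (165.321338, 122.245975) px
  c3 = (27.597656, 143.451425) px
Planar DLT: solve 8×8 A·h = b for H (H[2,2]=1):
  H  [+1053.01603 +346.84575 +115.37569]
  H  [-151.12708 +872.69480 +183.48466]
  H  [+0.07452 +0.56070 +1.00000]
B = K⁻¹H; ‖b₁‖=1.411887, ‖b₂‖=1.411887; λ = 2/(‖b₁‖+‖b₂‖) = 0.708272, sign → tz>0 ⇒ λ=+0.708272
r₁ = λ·B[:,0] = (+0.97738,-0.20481,+0.05278); r₂ = λ·B[:,1] = (+0.16763,+0.90232,+0.39713)
r₃ = r₁×r₂ = (-0.12896,-0.37929,+0.91624); SVD([r₁ r₂ r₃]) → R = UVᵀ:
  R  [+0.97738 +0.16763 -0.12896]
  R  [-0.20481 +0.90232 -0.37929]
  R  [+0.05278 +0.39713 +0.91624]
t = (-0.17835, -0.05983, +0.70827) m
tr R = 2.795947; θ = arccos((tr R − 1)/2) = 0.455654 rad = 26.107°
axis k = ((R−Rᵀ)₃₂, (R−Rᵀ)₁₃, (R−Rᵀ)₂₁) / (2 sinθ) = (+0.882198, -0.206502, -0.423183)
rvec = θ·k = (+0.401977, -0.094093, -0.192825)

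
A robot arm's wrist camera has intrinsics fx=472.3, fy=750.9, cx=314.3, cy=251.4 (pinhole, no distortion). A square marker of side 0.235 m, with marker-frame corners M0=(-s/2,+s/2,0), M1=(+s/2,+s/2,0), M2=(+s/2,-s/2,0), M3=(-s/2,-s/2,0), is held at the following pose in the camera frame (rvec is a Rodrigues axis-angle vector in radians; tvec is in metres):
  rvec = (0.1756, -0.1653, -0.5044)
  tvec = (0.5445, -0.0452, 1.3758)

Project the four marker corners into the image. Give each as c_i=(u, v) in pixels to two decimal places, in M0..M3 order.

c0=(483.80, 313.05) c1=(548.34, 250.38) c2=(518.93, 139.02) c3=(451.45, 201.75)

Intrinsics K: fx=472.3, fy=750.9, cx=314.3, cy=251.4
Marker side s = 0.235 m; corners in marker frame (Z=0):
  M0 = (-0.1175, +0.1175, 0)
  M1 = (+0.1175, +0.1175, 0)
  M2 = (+0.1175, -0.1175, 0)
  M3 = (-0.1175, -0.1175, 0)
rvec = (0.1756, -0.1653, -0.5044), |rvec| = θ = 0.55909 rad = 32.033°
Rodrigues: sinθ=0.53041, 1−cosθ=0.15226; R = I + sinθ·[k]× + (1−cosθ)·[k]×²:
    [+0.86276 +0.46439 -0.19997]
    [-0.49267 +0.86105 -0.12598]
    [+0.11368 +0.20721 +0.97167]
t = (0.5445, -0.0452, 1.3758) m
M0: Pc = R·M0+t = (+0.49769, +0.11386, +1.38679); u = 472.3·(+0.49769)/1.38679 + 314.3 = 483.7992, v = 750.9·(+0.11386)/1.38679 + 251.4 = 313.0524
M1: Pc = R·M1+t = (+0.70044, -0.00192, +1.41350); u = 472.3·(+0.70044)/1.41350 + 314.3 = 548.3410, v = 750.9·(-0.00192)/1.41350 + 251.4 = 250.3825
M2: Pc = R·M2+t = (+0.59131, -0.20426, +1.36481); u = 472.3·(+0.59131)/1.36481 + 314.3 = 518.9255, v = 750.9·(-0.20426)/1.36481 + 251.4 = 139.0179
M3: Pc = R·M3+t = (+0.38856, -0.08848, +1.33810); u = 472.3·(+0.38856)/1.33810 + 314.3 = 451.4477, v = 750.9·(-0.08848)/1.33810 + 251.4 = 201.7450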